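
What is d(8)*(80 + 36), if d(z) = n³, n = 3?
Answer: 3132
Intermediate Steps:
d(z) = 27 (d(z) = 3³ = 27)
d(8)*(80 + 36) = 27*(80 + 36) = 27*116 = 3132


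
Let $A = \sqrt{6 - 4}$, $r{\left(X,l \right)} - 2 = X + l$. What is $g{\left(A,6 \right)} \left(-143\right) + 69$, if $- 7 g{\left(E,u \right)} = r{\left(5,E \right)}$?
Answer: $212 + \frac{143 \sqrt{2}}{7} \approx 240.89$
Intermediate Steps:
$r{\left(X,l \right)} = 2 + X + l$ ($r{\left(X,l \right)} = 2 + \left(X + l\right) = 2 + X + l$)
$A = \sqrt{2} \approx 1.4142$
$g{\left(E,u \right)} = -1 - \frac{E}{7}$ ($g{\left(E,u \right)} = - \frac{2 + 5 + E}{7} = - \frac{7 + E}{7} = -1 - \frac{E}{7}$)
$g{\left(A,6 \right)} \left(-143\right) + 69 = \left(-1 - \frac{\sqrt{2}}{7}\right) \left(-143\right) + 69 = \left(143 + \frac{143 \sqrt{2}}{7}\right) + 69 = 212 + \frac{143 \sqrt{2}}{7}$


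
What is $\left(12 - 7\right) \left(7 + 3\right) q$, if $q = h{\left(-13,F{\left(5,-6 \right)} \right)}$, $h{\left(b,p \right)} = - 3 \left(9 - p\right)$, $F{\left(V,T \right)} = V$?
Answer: $-600$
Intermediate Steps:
$h{\left(b,p \right)} = -27 + 3 p$
$q = -12$ ($q = -27 + 3 \cdot 5 = -27 + 15 = -12$)
$\left(12 - 7\right) \left(7 + 3\right) q = \left(12 - 7\right) \left(7 + 3\right) \left(-12\right) = 5 \cdot 10 \left(-12\right) = 50 \left(-12\right) = -600$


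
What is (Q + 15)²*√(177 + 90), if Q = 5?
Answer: 400*√267 ≈ 6536.1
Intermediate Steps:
(Q + 15)²*√(177 + 90) = (5 + 15)²*√(177 + 90) = 20²*√267 = 400*√267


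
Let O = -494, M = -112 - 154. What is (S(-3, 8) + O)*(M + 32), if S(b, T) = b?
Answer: 116298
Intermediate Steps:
M = -266
(S(-3, 8) + O)*(M + 32) = (-3 - 494)*(-266 + 32) = -497*(-234) = 116298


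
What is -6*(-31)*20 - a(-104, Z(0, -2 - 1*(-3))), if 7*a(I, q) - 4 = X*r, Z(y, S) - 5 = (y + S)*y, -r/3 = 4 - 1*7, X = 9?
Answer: 25955/7 ≈ 3707.9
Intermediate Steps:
r = 9 (r = -3*(4 - 1*7) = -3*(4 - 7) = -3*(-3) = 9)
Z(y, S) = 5 + y*(S + y) (Z(y, S) = 5 + (y + S)*y = 5 + (S + y)*y = 5 + y*(S + y))
a(I, q) = 85/7 (a(I, q) = 4/7 + (9*9)/7 = 4/7 + (⅐)*81 = 4/7 + 81/7 = 85/7)
-6*(-31)*20 - a(-104, Z(0, -2 - 1*(-3))) = -6*(-31)*20 - 1*85/7 = 186*20 - 85/7 = 3720 - 85/7 = 25955/7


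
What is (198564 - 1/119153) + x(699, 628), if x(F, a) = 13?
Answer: 23661045280/119153 ≈ 1.9858e+5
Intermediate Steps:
(198564 - 1/119153) + x(699, 628) = (198564 - 1/119153) + 13 = 23659496291/119153 + 13 = 23661045280/119153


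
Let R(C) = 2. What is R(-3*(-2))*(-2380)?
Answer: -4760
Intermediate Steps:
R(-3*(-2))*(-2380) = 2*(-2380) = -4760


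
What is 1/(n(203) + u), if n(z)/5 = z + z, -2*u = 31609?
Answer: -2/27549 ≈ -7.2598e-5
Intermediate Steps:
u = -31609/2 (u = -1/2*31609 = -31609/2 ≈ -15805.)
n(z) = 10*z (n(z) = 5*(z + z) = 5*(2*z) = 10*z)
1/(n(203) + u) = 1/(10*203 - 31609/2) = 1/(2030 - 31609/2) = 1/(-27549/2) = -2/27549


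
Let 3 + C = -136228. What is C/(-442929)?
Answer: 136231/442929 ≈ 0.30757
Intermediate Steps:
C = -136231 (C = -3 - 136228 = -136231)
C/(-442929) = -136231/(-442929) = -136231*(-1/442929) = 136231/442929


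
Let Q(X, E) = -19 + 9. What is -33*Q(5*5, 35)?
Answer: 330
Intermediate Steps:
Q(X, E) = -10
-33*Q(5*5, 35) = -33*(-10) = 330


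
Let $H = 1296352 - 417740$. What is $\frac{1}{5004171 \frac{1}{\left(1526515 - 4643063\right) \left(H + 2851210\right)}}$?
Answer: $- \frac{3874723098152}{1668057} \approx -2.3229 \cdot 10^{6}$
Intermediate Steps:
$H = 878612$
$\frac{1}{5004171 \frac{1}{\left(1526515 - 4643063\right) \left(H + 2851210\right)}} = \frac{1}{5004171 \frac{1}{\left(1526515 - 4643063\right) \left(878612 + 2851210\right)}} = \frac{1}{5004171 \frac{1}{\left(-3116548\right) 3729822}} = \frac{1}{5004171 \frac{1}{-11624169294456}} = \frac{1}{5004171 \left(- \frac{1}{11624169294456}\right)} = \frac{1}{- \frac{1668057}{3874723098152}} = - \frac{3874723098152}{1668057}$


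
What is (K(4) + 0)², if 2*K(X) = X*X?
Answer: 64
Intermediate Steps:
K(X) = X²/2 (K(X) = (X*X)/2 = X²/2)
(K(4) + 0)² = ((½)*4² + 0)² = ((½)*16 + 0)² = (8 + 0)² = 8² = 64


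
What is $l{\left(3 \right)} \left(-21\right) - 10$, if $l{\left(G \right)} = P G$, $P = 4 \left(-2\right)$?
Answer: $494$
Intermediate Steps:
$P = -8$
$l{\left(G \right)} = - 8 G$
$l{\left(3 \right)} \left(-21\right) - 10 = \left(-8\right) 3 \left(-21\right) - 10 = \left(-24\right) \left(-21\right) - 10 = 504 - 10 = 494$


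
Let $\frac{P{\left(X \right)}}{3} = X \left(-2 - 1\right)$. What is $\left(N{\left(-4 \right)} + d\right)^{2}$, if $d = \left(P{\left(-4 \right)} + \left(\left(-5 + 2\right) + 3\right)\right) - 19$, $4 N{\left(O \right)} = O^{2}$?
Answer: $441$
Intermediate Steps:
$N{\left(O \right)} = \frac{O^{2}}{4}$
$P{\left(X \right)} = - 9 X$ ($P{\left(X \right)} = 3 X \left(-2 - 1\right) = 3 X \left(-3\right) = 3 \left(- 3 X\right) = - 9 X$)
$d = 17$ ($d = \left(\left(-9\right) \left(-4\right) + \left(\left(-5 + 2\right) + 3\right)\right) - 19 = \left(36 + \left(-3 + 3\right)\right) - 19 = \left(36 + 0\right) - 19 = 36 - 19 = 17$)
$\left(N{\left(-4 \right)} + d\right)^{2} = \left(\frac{\left(-4\right)^{2}}{4} + 17\right)^{2} = \left(\frac{1}{4} \cdot 16 + 17\right)^{2} = \left(4 + 17\right)^{2} = 21^{2} = 441$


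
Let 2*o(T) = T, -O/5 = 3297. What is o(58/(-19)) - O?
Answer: 313186/19 ≈ 16483.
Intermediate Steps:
O = -16485 (O = -5*3297 = -16485)
o(T) = T/2
o(58/(-19)) - O = (58/(-19))/2 - 1*(-16485) = (58*(-1/19))/2 + 16485 = (½)*(-58/19) + 16485 = -29/19 + 16485 = 313186/19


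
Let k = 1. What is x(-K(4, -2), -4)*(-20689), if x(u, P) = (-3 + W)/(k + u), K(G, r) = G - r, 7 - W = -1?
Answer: 20689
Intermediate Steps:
W = 8 (W = 7 - 1*(-1) = 7 + 1 = 8)
x(u, P) = 5/(1 + u) (x(u, P) = (-3 + 8)/(1 + u) = 5/(1 + u))
x(-K(4, -2), -4)*(-20689) = (5/(1 - (4 - 1*(-2))))*(-20689) = (5/(1 - (4 + 2)))*(-20689) = (5/(1 - 1*6))*(-20689) = (5/(1 - 6))*(-20689) = (5/(-5))*(-20689) = (5*(-1/5))*(-20689) = -1*(-20689) = 20689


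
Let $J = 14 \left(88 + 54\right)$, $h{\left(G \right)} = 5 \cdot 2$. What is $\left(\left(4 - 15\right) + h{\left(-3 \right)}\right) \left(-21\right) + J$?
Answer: $2009$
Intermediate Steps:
$h{\left(G \right)} = 10$
$J = 1988$ ($J = 14 \cdot 142 = 1988$)
$\left(\left(4 - 15\right) + h{\left(-3 \right)}\right) \left(-21\right) + J = \left(\left(4 - 15\right) + 10\right) \left(-21\right) + 1988 = \left(-11 + 10\right) \left(-21\right) + 1988 = \left(-1\right) \left(-21\right) + 1988 = 21 + 1988 = 2009$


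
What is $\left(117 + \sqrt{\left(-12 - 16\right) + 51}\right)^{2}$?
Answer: $\left(117 + \sqrt{23}\right)^{2} \approx 14834.0$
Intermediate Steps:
$\left(117 + \sqrt{\left(-12 - 16\right) + 51}\right)^{2} = \left(117 + \sqrt{-28 + 51}\right)^{2} = \left(117 + \sqrt{23}\right)^{2}$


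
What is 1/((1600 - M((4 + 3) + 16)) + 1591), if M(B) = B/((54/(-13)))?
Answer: 54/172613 ≈ 0.00031284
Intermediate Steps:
M(B) = -13*B/54 (M(B) = B/((54*(-1/13))) = B/(-54/13) = B*(-13/54) = -13*B/54)
1/((1600 - M((4 + 3) + 16)) + 1591) = 1/((1600 - (-13)*((4 + 3) + 16)/54) + 1591) = 1/((1600 - (-13)*(7 + 16)/54) + 1591) = 1/((1600 - (-13)*23/54) + 1591) = 1/((1600 - 1*(-299/54)) + 1591) = 1/((1600 + 299/54) + 1591) = 1/(86699/54 + 1591) = 1/(172613/54) = 54/172613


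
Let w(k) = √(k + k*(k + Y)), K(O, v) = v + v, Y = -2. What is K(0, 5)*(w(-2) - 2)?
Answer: -20 + 10*√6 ≈ 4.4949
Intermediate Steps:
K(O, v) = 2*v
w(k) = √(k + k*(-2 + k)) (w(k) = √(k + k*(k - 2)) = √(k + k*(-2 + k)))
K(0, 5)*(w(-2) - 2) = (2*5)*(√(-2*(-1 - 2)) - 2) = 10*(√(-2*(-3)) - 2) = 10*(√6 - 2) = 10*(-2 + √6) = -20 + 10*√6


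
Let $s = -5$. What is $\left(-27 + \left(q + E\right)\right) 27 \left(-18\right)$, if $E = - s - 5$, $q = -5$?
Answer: $15552$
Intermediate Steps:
$E = 0$ ($E = \left(-1\right) \left(-5\right) - 5 = 5 - 5 = 0$)
$\left(-27 + \left(q + E\right)\right) 27 \left(-18\right) = \left(-27 + \left(-5 + 0\right)\right) 27 \left(-18\right) = \left(-27 - 5\right) 27 \left(-18\right) = \left(-32\right) 27 \left(-18\right) = \left(-864\right) \left(-18\right) = 15552$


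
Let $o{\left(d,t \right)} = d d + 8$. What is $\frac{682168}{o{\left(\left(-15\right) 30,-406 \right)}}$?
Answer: $\frac{170542}{50627} \approx 3.3686$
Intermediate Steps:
$o{\left(d,t \right)} = 8 + d^{2}$ ($o{\left(d,t \right)} = d^{2} + 8 = 8 + d^{2}$)
$\frac{682168}{o{\left(\left(-15\right) 30,-406 \right)}} = \frac{682168}{8 + \left(\left(-15\right) 30\right)^{2}} = \frac{682168}{8 + \left(-450\right)^{2}} = \frac{682168}{8 + 202500} = \frac{682168}{202508} = 682168 \cdot \frac{1}{202508} = \frac{170542}{50627}$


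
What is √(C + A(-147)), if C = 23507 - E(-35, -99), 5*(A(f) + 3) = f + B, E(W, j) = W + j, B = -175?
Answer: 2*√147335/5 ≈ 153.54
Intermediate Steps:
A(f) = -38 + f/5 (A(f) = -3 + (f - 175)/5 = -3 + (-175 + f)/5 = -3 + (-35 + f/5) = -38 + f/5)
C = 23641 (C = 23507 - (-35 - 99) = 23507 - 1*(-134) = 23507 + 134 = 23641)
√(C + A(-147)) = √(23641 + (-38 + (⅕)*(-147))) = √(23641 + (-38 - 147/5)) = √(23641 - 337/5) = √(117868/5) = 2*√147335/5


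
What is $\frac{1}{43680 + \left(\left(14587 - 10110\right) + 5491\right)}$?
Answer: $\frac{1}{53648} \approx 1.864 \cdot 10^{-5}$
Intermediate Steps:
$\frac{1}{43680 + \left(\left(14587 - 10110\right) + 5491\right)} = \frac{1}{43680 + \left(4477 + 5491\right)} = \frac{1}{43680 + 9968} = \frac{1}{53648}$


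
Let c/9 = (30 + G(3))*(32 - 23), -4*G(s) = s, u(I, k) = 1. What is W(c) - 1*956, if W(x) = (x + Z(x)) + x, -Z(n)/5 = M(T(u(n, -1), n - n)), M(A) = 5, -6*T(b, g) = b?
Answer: 7515/2 ≈ 3757.5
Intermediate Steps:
T(b, g) = -b/6
Z(n) = -25 (Z(n) = -5*5 = -25)
G(s) = -s/4
c = 9477/4 (c = 9*((30 - ¼*3)*(32 - 23)) = 9*((30 - ¾)*9) = 9*((117/4)*9) = 9*(1053/4) = 9477/4 ≈ 2369.3)
W(x) = -25 + 2*x (W(x) = (x - 25) + x = (-25 + x) + x = -25 + 2*x)
W(c) - 1*956 = (-25 + 2*(9477/4)) - 1*956 = (-25 + 9477/2) - 956 = 9427/2 - 956 = 7515/2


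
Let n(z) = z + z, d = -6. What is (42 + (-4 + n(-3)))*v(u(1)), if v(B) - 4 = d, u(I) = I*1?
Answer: -64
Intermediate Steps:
u(I) = I
v(B) = -2 (v(B) = 4 - 6 = -2)
n(z) = 2*z
(42 + (-4 + n(-3)))*v(u(1)) = (42 + (-4 + 2*(-3)))*(-2) = (42 + (-4 - 6))*(-2) = (42 - 10)*(-2) = 32*(-2) = -64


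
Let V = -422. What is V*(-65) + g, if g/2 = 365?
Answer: 28160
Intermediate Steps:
g = 730 (g = 2*365 = 730)
V*(-65) + g = -422*(-65) + 730 = 27430 + 730 = 28160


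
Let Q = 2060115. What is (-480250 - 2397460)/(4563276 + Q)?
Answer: -2877710/6623391 ≈ -0.43448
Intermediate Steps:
(-480250 - 2397460)/(4563276 + Q) = (-480250 - 2397460)/(4563276 + 2060115) = -2877710/6623391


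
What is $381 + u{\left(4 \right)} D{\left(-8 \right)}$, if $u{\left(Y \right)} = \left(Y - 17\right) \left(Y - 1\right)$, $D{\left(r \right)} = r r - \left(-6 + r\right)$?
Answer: $-2661$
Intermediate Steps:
$D{\left(r \right)} = 6 + r^{2} - r$ ($D{\left(r \right)} = r^{2} - \left(-6 + r\right) = 6 + r^{2} - r$)
$u{\left(Y \right)} = \left(-1 + Y\right) \left(-17 + Y\right)$ ($u{\left(Y \right)} = \left(-17 + Y\right) \left(-1 + Y\right) = \left(-1 + Y\right) \left(-17 + Y\right)$)
$381 + u{\left(4 \right)} D{\left(-8 \right)} = 381 + \left(17 + 4^{2} - 72\right) \left(6 + \left(-8\right)^{2} - -8\right) = 381 + \left(17 + 16 - 72\right) \left(6 + 64 + 8\right) = 381 - 3042 = -2661$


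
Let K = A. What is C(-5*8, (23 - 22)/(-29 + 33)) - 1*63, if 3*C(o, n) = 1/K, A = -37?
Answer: -6994/111 ≈ -63.009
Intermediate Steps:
K = -37
C(o, n) = -1/111 (C(o, n) = (⅓)/(-37) = (⅓)*(-1/37) = -1/111)
C(-5*8, (23 - 22)/(-29 + 33)) - 1*63 = -1/111 - 1*63 = -1/111 - 63 = -6994/111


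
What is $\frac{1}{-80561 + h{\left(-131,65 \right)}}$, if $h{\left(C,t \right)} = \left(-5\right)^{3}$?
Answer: $- \frac{1}{80686} \approx -1.2394 \cdot 10^{-5}$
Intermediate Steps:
$h{\left(C,t \right)} = -125$
$\frac{1}{-80561 + h{\left(-131,65 \right)}} = \frac{1}{-80561 - 125} = \frac{1}{-80686} = - \frac{1}{80686}$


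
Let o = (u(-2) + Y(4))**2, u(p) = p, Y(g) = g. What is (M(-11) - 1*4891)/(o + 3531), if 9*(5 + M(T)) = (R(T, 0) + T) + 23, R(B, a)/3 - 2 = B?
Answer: -2099/1515 ≈ -1.3855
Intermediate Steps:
R(B, a) = 6 + 3*B
M(T) = -16/9 + 4*T/9 (M(T) = -5 + (((6 + 3*T) + T) + 23)/9 = -5 + ((6 + 4*T) + 23)/9 = -5 + (29 + 4*T)/9 = -5 + (29/9 + 4*T/9) = -16/9 + 4*T/9)
o = 4 (o = (-2 + 4)**2 = 2**2 = 4)
(M(-11) - 1*4891)/(o + 3531) = ((-16/9 + (4/9)*(-11)) - 1*4891)/(4 + 3531) = ((-16/9 - 44/9) - 4891)/3535 = (-20/3 - 4891)*(1/3535) = -14693/3*1/3535 = -2099/1515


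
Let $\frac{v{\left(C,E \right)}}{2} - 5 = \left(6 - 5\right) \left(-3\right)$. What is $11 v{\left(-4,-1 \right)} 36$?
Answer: $1584$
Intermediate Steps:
$v{\left(C,E \right)} = 4$ ($v{\left(C,E \right)} = 10 + 2 \left(6 - 5\right) \left(-3\right) = 10 + 2 \cdot 1 \left(-3\right) = 10 + 2 \left(-3\right) = 10 - 6 = 4$)
$11 v{\left(-4,-1 \right)} 36 = 11 \cdot 4 \cdot 36 = 44 \cdot 36 = 1584$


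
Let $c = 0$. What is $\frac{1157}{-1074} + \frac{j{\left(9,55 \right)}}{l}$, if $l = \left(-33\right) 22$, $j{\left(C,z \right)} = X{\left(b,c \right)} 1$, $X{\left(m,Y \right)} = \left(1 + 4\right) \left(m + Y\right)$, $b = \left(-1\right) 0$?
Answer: $- \frac{1157}{1074} \approx -1.0773$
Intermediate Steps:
$b = 0$
$X{\left(m,Y \right)} = 5 Y + 5 m$ ($X{\left(m,Y \right)} = 5 \left(Y + m\right) = 5 Y + 5 m$)
$j{\left(C,z \right)} = 0$ ($j{\left(C,z \right)} = \left(5 \cdot 0 + 5 \cdot 0\right) 1 = \left(0 + 0\right) 1 = 0 \cdot 1 = 0$)
$l = -726$
$\frac{1157}{-1074} + \frac{j{\left(9,55 \right)}}{l} = \frac{1157}{-1074} + \frac{0}{-726} = 1157 \left(- \frac{1}{1074}\right) + 0 \left(- \frac{1}{726}\right) = - \frac{1157}{1074} + 0 = - \frac{1157}{1074}$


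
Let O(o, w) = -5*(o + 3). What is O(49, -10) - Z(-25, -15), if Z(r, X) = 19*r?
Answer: 215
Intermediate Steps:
O(o, w) = -15 - 5*o (O(o, w) = -5*(3 + o) = -15 - 5*o)
O(49, -10) - Z(-25, -15) = (-15 - 5*49) - 19*(-25) = (-15 - 245) - 1*(-475) = -260 + 475 = 215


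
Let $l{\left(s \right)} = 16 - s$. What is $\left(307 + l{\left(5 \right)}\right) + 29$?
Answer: $347$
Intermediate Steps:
$\left(307 + l{\left(5 \right)}\right) + 29 = \left(307 + \left(16 - 5\right)\right) + 29 = \left(307 + 11\right) + 29 = 318 + 29 = 347$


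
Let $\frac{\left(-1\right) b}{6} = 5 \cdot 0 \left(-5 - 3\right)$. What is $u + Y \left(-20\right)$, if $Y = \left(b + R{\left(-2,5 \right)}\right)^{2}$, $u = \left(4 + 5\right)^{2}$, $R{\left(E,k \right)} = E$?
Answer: $1$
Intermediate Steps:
$u = 81$ ($u = 9^{2} = 81$)
$b = 0$ ($b = - 6 \cdot 5 \cdot 0 \left(-5 - 3\right) = - 6 \cdot 0 \left(-5 - 3\right) = - 6 \cdot 0 \left(-8\right) = \left(-6\right) 0 = 0$)
$Y = 4$ ($Y = \left(0 - 2\right)^{2} = \left(-2\right)^{2} = 4$)
$u + Y \left(-20\right) = 81 + 4 \left(-20\right) = 81 - 80 = 1$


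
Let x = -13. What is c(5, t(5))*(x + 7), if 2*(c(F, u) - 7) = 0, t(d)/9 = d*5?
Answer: -42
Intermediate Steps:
t(d) = 45*d (t(d) = 9*(d*5) = 9*(5*d) = 45*d)
c(F, u) = 7 (c(F, u) = 7 + (½)*0 = 7 + 0 = 7)
c(5, t(5))*(x + 7) = 7*(-13 + 7) = 7*(-6) = -42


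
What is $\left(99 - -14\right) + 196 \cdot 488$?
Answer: $95761$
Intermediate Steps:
$\left(99 - -14\right) + 196 \cdot 488 = \left(99 + 14\right) + 95648 = 113 + 95648 = 95761$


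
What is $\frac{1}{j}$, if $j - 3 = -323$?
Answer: $- \frac{1}{320} \approx -0.003125$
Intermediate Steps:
$j = -320$ ($j = 3 - 323 = -320$)
$\frac{1}{j} = \frac{1}{-320} = - \frac{1}{320}$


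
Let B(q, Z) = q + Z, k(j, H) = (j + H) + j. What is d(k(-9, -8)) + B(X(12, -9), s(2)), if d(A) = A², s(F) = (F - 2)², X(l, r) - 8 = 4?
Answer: 688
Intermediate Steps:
k(j, H) = H + 2*j (k(j, H) = (H + j) + j = H + 2*j)
X(l, r) = 12 (X(l, r) = 8 + 4 = 12)
s(F) = (-2 + F)²
B(q, Z) = Z + q
d(k(-9, -8)) + B(X(12, -9), s(2)) = (-8 + 2*(-9))² + ((-2 + 2)² + 12) = (-8 - 18)² + (0² + 12) = (-26)² + (0 + 12) = 676 + 12 = 688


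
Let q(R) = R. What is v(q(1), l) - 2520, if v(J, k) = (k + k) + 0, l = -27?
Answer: -2574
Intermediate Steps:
v(J, k) = 2*k (v(J, k) = 2*k + 0 = 2*k)
v(q(1), l) - 2520 = 2*(-27) - 2520 = -54 - 2520 = -2574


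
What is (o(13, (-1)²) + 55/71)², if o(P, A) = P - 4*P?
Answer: 7365796/5041 ≈ 1461.2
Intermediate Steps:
o(P, A) = -3*P
(o(13, (-1)²) + 55/71)² = (-3*13 + 55/71)² = (-39 + 55*(1/71))² = (-39 + 55/71)² = (-2714/71)² = 7365796/5041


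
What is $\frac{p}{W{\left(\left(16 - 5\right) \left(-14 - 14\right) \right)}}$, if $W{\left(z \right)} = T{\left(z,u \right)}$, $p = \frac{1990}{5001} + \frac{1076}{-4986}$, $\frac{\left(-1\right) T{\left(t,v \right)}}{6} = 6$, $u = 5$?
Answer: $- \frac{189211}{37402479} \approx -0.0050588$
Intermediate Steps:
$T{\left(t,v \right)} = -36$ ($T{\left(t,v \right)} = \left(-6\right) 6 = -36$)
$p = \frac{756844}{4155831}$ ($p = 1990 \cdot \frac{1}{5001} + 1076 \left(- \frac{1}{4986}\right) = \frac{1990}{5001} - \frac{538}{2493} = \frac{756844}{4155831} \approx 0.18212$)
$W{\left(z \right)} = -36$
$\frac{p}{W{\left(\left(16 - 5\right) \left(-14 - 14\right) \right)}} = \frac{756844}{4155831 \left(-36\right)} = \frac{756844}{4155831} \left(- \frac{1}{36}\right) = - \frac{189211}{37402479}$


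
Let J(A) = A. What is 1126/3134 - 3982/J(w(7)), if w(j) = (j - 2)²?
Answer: -6225719/39175 ≈ -158.92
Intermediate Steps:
w(j) = (-2 + j)²
1126/3134 - 3982/J(w(7)) = 1126/3134 - 3982/(-2 + 7)² = 1126*(1/3134) - 3982/(5²) = 563/1567 - 3982/25 = -6225719/39175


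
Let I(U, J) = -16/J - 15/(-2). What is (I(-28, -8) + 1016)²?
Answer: 4206601/4 ≈ 1.0517e+6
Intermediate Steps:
I(U, J) = 15/2 - 16/J (I(U, J) = -16/J - 15*(-½) = -16/J + 15/2 = 15/2 - 16/J)
(I(-28, -8) + 1016)² = ((15/2 - 16/(-8)) + 1016)² = ((15/2 - 16*(-⅛)) + 1016)² = ((15/2 + 2) + 1016)² = (19/2 + 1016)² = (2051/2)² = 4206601/4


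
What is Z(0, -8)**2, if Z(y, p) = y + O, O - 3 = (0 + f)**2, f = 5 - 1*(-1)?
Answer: 1521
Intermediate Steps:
f = 6 (f = 5 + 1 = 6)
O = 39 (O = 3 + (0 + 6)**2 = 3 + 6**2 = 3 + 36 = 39)
Z(y, p) = 39 + y (Z(y, p) = y + 39 = 39 + y)
Z(0, -8)**2 = (39 + 0)**2 = 39**2 = 1521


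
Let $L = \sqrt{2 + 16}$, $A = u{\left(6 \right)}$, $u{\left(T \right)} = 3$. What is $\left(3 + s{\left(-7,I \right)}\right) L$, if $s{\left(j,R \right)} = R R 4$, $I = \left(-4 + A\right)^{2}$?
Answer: $21 \sqrt{2} \approx 29.698$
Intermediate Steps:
$A = 3$
$I = 1$ ($I = \left(-4 + 3\right)^{2} = \left(-1\right)^{2} = 1$)
$s{\left(j,R \right)} = 4 R^{2}$ ($s{\left(j,R \right)} = R^{2} \cdot 4 = 4 R^{2}$)
$L = 3 \sqrt{2}$ ($L = \sqrt{18} = 3 \sqrt{2} \approx 4.2426$)
$\left(3 + s{\left(-7,I \right)}\right) L = \left(3 + 4 \cdot 1^{2}\right) 3 \sqrt{2} = \left(3 + 4 \cdot 1\right) 3 \sqrt{2} = \left(3 + 4\right) 3 \sqrt{2} = 7 \cdot 3 \sqrt{2} = 21 \sqrt{2}$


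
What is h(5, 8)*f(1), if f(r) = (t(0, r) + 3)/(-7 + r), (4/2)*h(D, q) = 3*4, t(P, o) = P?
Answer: -3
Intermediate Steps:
h(D, q) = 6 (h(D, q) = (3*4)/2 = (½)*12 = 6)
f(r) = 3/(-7 + r) (f(r) = (0 + 3)/(-7 + r) = 3/(-7 + r))
h(5, 8)*f(1) = 6*(3/(-7 + 1)) = 6*(3/(-6)) = 6*(3*(-⅙)) = 6*(-½) = -3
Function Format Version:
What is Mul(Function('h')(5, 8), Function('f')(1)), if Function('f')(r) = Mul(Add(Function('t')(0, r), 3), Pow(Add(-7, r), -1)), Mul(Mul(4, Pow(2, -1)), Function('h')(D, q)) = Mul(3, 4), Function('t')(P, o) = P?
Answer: -3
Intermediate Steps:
Function('h')(D, q) = 6 (Function('h')(D, q) = Mul(Rational(1, 2), Mul(3, 4)) = Mul(Rational(1, 2), 12) = 6)
Function('f')(r) = Mul(3, Pow(Add(-7, r), -1)) (Function('f')(r) = Mul(Add(0, 3), Pow(Add(-7, r), -1)) = Mul(3, Pow(Add(-7, r), -1)))
Mul(Function('h')(5, 8), Function('f')(1)) = Mul(6, Mul(3, Pow(Add(-7, 1), -1))) = Mul(6, Mul(3, Pow(-6, -1))) = Mul(6, Mul(3, Rational(-1, 6))) = Mul(6, Rational(-1, 2)) = -3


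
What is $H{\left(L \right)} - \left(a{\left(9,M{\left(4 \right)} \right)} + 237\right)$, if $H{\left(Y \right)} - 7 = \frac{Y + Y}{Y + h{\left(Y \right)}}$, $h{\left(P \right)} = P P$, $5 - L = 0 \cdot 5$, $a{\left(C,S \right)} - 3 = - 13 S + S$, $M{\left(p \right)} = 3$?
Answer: $- \frac{590}{3} \approx -196.67$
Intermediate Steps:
$a{\left(C,S \right)} = 3 - 12 S$ ($a{\left(C,S \right)} = 3 + \left(- 13 S + S\right) = 3 - 12 S$)
$L = 5$ ($L = 5 - 0 \cdot 5 = 5 - 0 = 5 + 0 = 5$)
$h{\left(P \right)} = P^{2}$
$H{\left(Y \right)} = 7 + \frac{2 Y}{Y + Y^{2}}$ ($H{\left(Y \right)} = 7 + \frac{Y + Y}{Y + Y^{2}} = 7 + \frac{2 Y}{Y + Y^{2}}$)
$H{\left(L \right)} - \left(a{\left(9,M{\left(4 \right)} \right)} + 237\right) = \frac{9 + 7 \cdot 5}{1 + 5} - \left(\left(3 - 36\right) + 237\right) = \frac{9 + 35}{6} - \left(\left(3 - 36\right) + 237\right) = \frac{1}{6} \cdot 44 - \left(-33 + 237\right) = \frac{22}{3} - 204 = - \frac{590}{3}$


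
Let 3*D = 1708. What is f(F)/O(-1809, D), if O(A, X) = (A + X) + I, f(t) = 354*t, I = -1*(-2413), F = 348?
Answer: 46197/440 ≈ 104.99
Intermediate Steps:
D = 1708/3 (D = (⅓)*1708 = 1708/3 ≈ 569.33)
I = 2413
O(A, X) = 2413 + A + X (O(A, X) = (A + X) + 2413 = 2413 + A + X)
f(F)/O(-1809, D) = (354*348)/(2413 - 1809 + 1708/3) = 123192/(3520/3) = 123192*(3/3520) = 46197/440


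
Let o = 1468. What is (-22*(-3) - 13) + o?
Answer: 1521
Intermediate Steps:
(-22*(-3) - 13) + o = (-22*(-3) - 13) + 1468 = (66 - 13) + 1468 = 53 + 1468 = 1521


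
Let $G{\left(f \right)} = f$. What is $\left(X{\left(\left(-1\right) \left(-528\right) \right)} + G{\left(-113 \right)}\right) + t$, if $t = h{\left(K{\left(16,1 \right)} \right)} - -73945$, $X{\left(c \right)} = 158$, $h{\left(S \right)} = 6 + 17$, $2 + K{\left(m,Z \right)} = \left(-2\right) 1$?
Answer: $74013$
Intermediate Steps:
$K{\left(m,Z \right)} = -4$ ($K{\left(m,Z \right)} = -2 - 2 = -4$)
$h{\left(S \right)} = 23$
$t = 73968$ ($t = 23 - -73945 = 23 + 73945 = 73968$)
$\left(X{\left(\left(-1\right) \left(-528\right) \right)} + G{\left(-113 \right)}\right) + t = \left(158 - 113\right) + 73968 = 45 + 73968 = 74013$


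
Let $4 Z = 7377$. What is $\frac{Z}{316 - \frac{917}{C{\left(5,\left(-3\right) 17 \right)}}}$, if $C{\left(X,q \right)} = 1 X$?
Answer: $\frac{12295}{884} \approx 13.908$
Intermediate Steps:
$C{\left(X,q \right)} = X$
$Z = \frac{7377}{4}$ ($Z = \frac{1}{4} \cdot 7377 = \frac{7377}{4} \approx 1844.3$)
$\frac{Z}{316 - \frac{917}{C{\left(5,\left(-3\right) 17 \right)}}} = \frac{1}{316 - \frac{917}{5}} \cdot \frac{7377}{4} = \frac{1}{\frac{663}{5}} \cdot \frac{7377}{4} = \frac{5}{663} \cdot \frac{7377}{4} = \frac{12295}{884}$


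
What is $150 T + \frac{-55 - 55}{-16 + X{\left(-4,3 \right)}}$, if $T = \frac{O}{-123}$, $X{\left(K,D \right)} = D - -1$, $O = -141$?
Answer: $\frac{44555}{246} \approx 181.12$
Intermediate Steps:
$X{\left(K,D \right)} = 1 + D$ ($X{\left(K,D \right)} = D + 1 = 1 + D$)
$T = \frac{47}{41}$ ($T = - \frac{141}{-123} = \left(-141\right) \left(- \frac{1}{123}\right) = \frac{47}{41} \approx 1.1463$)
$150 T + \frac{-55 - 55}{-16 + X{\left(-4,3 \right)}} = 150 \cdot \frac{47}{41} + \frac{-55 - 55}{-16 + \left(1 + 3\right)} = \frac{7050}{41} - \frac{110}{-16 + 4} = \frac{7050}{41} - \frac{110}{-12} = \frac{7050}{41} - - \frac{55}{6} = \frac{7050}{41} + \frac{55}{6} = \frac{44555}{246}$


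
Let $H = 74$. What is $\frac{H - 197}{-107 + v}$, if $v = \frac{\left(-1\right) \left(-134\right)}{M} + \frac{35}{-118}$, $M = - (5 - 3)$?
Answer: $\frac{14514}{20567} \approx 0.70569$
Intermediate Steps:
$M = -2$ ($M = \left(-1\right) 2 = -2$)
$v = - \frac{7941}{118}$ ($v = \frac{\left(-1\right) \left(-134\right)}{-2} + \frac{35}{-118} = 134 \left(- \frac{1}{2}\right) + 35 \left(- \frac{1}{118}\right) = -67 - \frac{35}{118} = - \frac{7941}{118} \approx -67.297$)
$\frac{H - 197}{-107 + v} = \frac{74 - 197}{-107 - \frac{7941}{118}} = - \frac{123}{- \frac{20567}{118}} = \left(-123\right) \left(- \frac{118}{20567}\right) = \frac{14514}{20567}$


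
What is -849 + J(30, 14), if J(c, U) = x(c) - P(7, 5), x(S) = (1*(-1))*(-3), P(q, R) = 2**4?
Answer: -862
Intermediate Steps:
P(q, R) = 16
x(S) = 3 (x(S) = -1*(-3) = 3)
J(c, U) = -13 (J(c, U) = 3 - 1*16 = 3 - 16 = -13)
-849 + J(30, 14) = -849 - 13 = -862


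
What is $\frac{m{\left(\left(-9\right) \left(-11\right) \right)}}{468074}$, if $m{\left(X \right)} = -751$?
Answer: $- \frac{751}{468074} \approx -0.0016044$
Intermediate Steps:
$\frac{m{\left(\left(-9\right) \left(-11\right) \right)}}{468074} = - \frac{751}{468074}$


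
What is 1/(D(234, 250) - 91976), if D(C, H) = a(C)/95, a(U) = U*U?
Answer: -95/8682964 ≈ -1.0941e-5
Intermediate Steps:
a(U) = U**2
D(C, H) = C**2/95
1/(D(234, 250) - 91976) = 1/((1/95)*234**2 - 91976) = 1/((1/95)*54756 - 91976) = 1/(54756/95 - 91976) = 1/(-8682964/95) = -95/8682964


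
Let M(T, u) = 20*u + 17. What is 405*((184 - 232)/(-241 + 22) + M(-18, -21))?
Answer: -11908215/73 ≈ -1.6313e+5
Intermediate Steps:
M(T, u) = 17 + 20*u
405*((184 - 232)/(-241 + 22) + M(-18, -21)) = 405*((184 - 232)/(-241 + 22) + (17 + 20*(-21))) = 405*(-48/(-219) + (17 - 420)) = 405*(-48*(-1/219) - 403) = 405*(16/73 - 403) = 405*(-29403/73) = -11908215/73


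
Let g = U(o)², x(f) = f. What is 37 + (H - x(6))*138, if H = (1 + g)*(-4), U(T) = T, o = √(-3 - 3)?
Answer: 1969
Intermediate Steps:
o = I*√6 (o = √(-6) = I*√6 ≈ 2.4495*I)
g = -6 (g = (I*√6)² = -6)
H = 20 (H = (1 - 6)*(-4) = -5*(-4) = 20)
37 + (H - x(6))*138 = 37 + (20 - 1*6)*138 = 37 + (20 - 6)*138 = 37 + 14*138 = 37 + 1932 = 1969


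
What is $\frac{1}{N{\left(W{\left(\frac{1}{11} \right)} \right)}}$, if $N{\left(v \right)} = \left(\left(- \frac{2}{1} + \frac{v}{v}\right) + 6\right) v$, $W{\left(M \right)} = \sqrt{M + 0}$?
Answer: $\frac{\sqrt{11}}{5} \approx 0.66333$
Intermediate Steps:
$W{\left(M \right)} = \sqrt{M}$
$N{\left(v \right)} = 5 v$ ($N{\left(v \right)} = \left(\left(\left(-2\right) 1 + 1\right) + 6\right) v = \left(\left(-2 + 1\right) + 6\right) v = \left(-1 + 6\right) v = 5 v$)
$\frac{1}{N{\left(W{\left(\frac{1}{11} \right)} \right)}} = \frac{1}{5 \sqrt{\frac{1}{11}}} = \frac{1}{5 \frac{\sqrt{11}}{11}} = \frac{1}{\frac{5}{11} \sqrt{11}} = \frac{\sqrt{11}}{5}$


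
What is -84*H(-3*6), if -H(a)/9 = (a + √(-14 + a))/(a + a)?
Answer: 378 - 84*I*√2 ≈ 378.0 - 118.79*I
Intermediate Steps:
H(a) = -9*(a + √(-14 + a))/(2*a) (H(a) = -9*(a + √(-14 + a))/(a + a) = -9*(a + √(-14 + a))/(2*a))
-84*H(-3*6) = -378*(-(-3)*6 - √(-14 - 3*6))/((-3*6)) = -378*(-1*(-18) - √(-14 - 18))/(-18) = -378*(-1)*(18 - √(-32))/18 = -378*(-1)*(18 - 4*I*√2)/18 = -84*(-9/2 + I*√2) = 378 - 84*I*√2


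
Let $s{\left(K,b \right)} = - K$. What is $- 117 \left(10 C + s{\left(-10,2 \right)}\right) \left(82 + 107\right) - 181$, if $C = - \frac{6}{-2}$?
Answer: $-884701$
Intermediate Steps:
$C = 3$ ($C = \left(-6\right) \left(- \frac{1}{2}\right) = 3$)
$- 117 \left(10 C + s{\left(-10,2 \right)}\right) \left(82 + 107\right) - 181 = - 117 \left(10 \cdot 3 - -10\right) \left(82 + 107\right) - 181 = - 117 \left(30 + 10\right) 189 - 181 = - 117 \cdot 40 \cdot 189 - 181 = \left(-117\right) 7560 - 181 = -884520 - 181 = -884701$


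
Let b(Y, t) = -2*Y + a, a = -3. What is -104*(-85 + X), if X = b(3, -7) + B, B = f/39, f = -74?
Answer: 29920/3 ≈ 9973.3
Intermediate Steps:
b(Y, t) = -3 - 2*Y (b(Y, t) = -2*Y - 3 = -3 - 2*Y)
B = -74/39 ≈ -1.8974
X = -425/39 (X = (-3 - 2*3) - 74/39 = (-3 - 6) - 74/39 = -9 - 74/39 = -425/39 ≈ -10.897)
-104*(-85 + X) = -104*(-85 - 425/39) = -104*(-3740/39) = 29920/3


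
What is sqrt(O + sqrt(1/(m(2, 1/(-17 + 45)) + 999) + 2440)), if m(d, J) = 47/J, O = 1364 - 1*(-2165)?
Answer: sqrt(18912705025 + 2315*sqrt(13076511315))/2315 ≈ 59.820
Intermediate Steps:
O = 3529 (O = 1364 + 2165 = 3529)
sqrt(O + sqrt(1/(m(2, 1/(-17 + 45)) + 999) + 2440)) = sqrt(3529 + sqrt(1/(47/(1/(-17 + 45)) + 999) + 2440)) = sqrt(3529 + sqrt(1/(47/(1/28) + 999) + 2440)) = sqrt(3529 + sqrt(1/(47*28 + 999) + 2440)) = sqrt(3529 + sqrt(1/(1316 + 999) + 2440)) = sqrt(3529 + sqrt(1/2315 + 2440)) = sqrt(3529 + sqrt(5648601/2315)) = sqrt(3529 + sqrt(13076511315)/2315)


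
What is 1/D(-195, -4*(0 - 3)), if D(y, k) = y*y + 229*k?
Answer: 1/40773 ≈ 2.4526e-5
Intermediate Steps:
D(y, k) = y² + 229*k
1/D(-195, -4*(0 - 3)) = 1/((-195)² + 229*(-4*(0 - 3))) = 1/(38025 + 229*(-4*(-3))) = 1/(38025 + 229*12) = 1/(38025 + 2748) = 1/40773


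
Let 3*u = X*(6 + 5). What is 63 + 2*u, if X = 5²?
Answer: 739/3 ≈ 246.33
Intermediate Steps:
X = 25
u = 275/3 (u = (25*(6 + 5))/3 = (25*11)/3 = (⅓)*275 = 275/3 ≈ 91.667)
63 + 2*u = 63 + 2*(275/3) = 63 + 550/3 = 739/3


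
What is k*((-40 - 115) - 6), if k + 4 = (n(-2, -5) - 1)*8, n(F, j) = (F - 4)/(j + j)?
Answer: 5796/5 ≈ 1159.2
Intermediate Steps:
n(F, j) = (-4 + F)/(2*j) (n(F, j) = (-4 + F)/((2*j)) = (-4 + F)*(1/(2*j)) = (-4 + F)/(2*j))
k = -36/5 (k = -4 + ((½)*(-4 - 2)/(-5) - 1)*8 = -4 + ((½)*(-⅕)*(-6) - 1)*8 = -4 + (⅗ - 1)*8 = -4 - ⅖*8 = -4 - 16/5 = -36/5 ≈ -7.2000)
k*((-40 - 115) - 6) = -36*((-40 - 115) - 6)/5 = -36*(-155 - 6)/5 = -36/5*(-161) = 5796/5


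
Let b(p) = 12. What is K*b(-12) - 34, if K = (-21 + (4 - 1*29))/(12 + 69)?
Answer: -1102/27 ≈ -40.815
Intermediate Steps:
K = -46/81 (K = (-21 + (4 - 29))/81 = (-21 - 25)*(1/81) = -46*1/81 = -46/81 ≈ -0.56790)
K*b(-12) - 34 = -46/81*12 - 34 = -184/27 - 34 = -1102/27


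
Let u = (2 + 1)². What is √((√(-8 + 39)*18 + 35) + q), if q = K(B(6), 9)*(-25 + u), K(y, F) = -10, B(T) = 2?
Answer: √(195 + 18*√31) ≈ 17.182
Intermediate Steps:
u = 9 (u = 3² = 9)
q = 160 (q = -10*(-25 + 9) = -10*(-16) = 160)
√((√(-8 + 39)*18 + 35) + q) = √((√(-8 + 39)*18 + 35) + 160) = √((√31*18 + 35) + 160) = √((18*√31 + 35) + 160) = √((35 + 18*√31) + 160) = √(195 + 18*√31)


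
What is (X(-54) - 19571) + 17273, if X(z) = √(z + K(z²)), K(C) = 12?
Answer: -2298 + I*√42 ≈ -2298.0 + 6.4807*I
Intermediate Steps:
X(z) = √(12 + z) (X(z) = √(z + 12) = √(12 + z))
(X(-54) - 19571) + 17273 = (√(12 - 54) - 19571) + 17273 = (√(-42) - 19571) + 17273 = (I*√42 - 19571) + 17273 = (-19571 + I*√42) + 17273 = -2298 + I*√42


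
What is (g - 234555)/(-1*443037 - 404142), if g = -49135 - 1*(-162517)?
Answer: 40391/282393 ≈ 0.14303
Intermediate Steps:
g = 113382 (g = -49135 + 162517 = 113382)
(g - 234555)/(-1*443037 - 404142) = (113382 - 234555)/(-1*443037 - 404142) = -121173/(-443037 - 404142) = -121173/(-847179) = -121173*(-1/847179) = 40391/282393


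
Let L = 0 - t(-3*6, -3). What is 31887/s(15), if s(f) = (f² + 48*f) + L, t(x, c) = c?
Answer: 10629/316 ≈ 33.636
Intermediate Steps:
L = 3 (L = 0 - 1*(-3) = 0 + 3 = 3)
s(f) = 3 + f² + 48*f (s(f) = (f² + 48*f) + 3 = 3 + f² + 48*f)
31887/s(15) = 31887/(3 + 15² + 48*15) = 31887/(3 + 225 + 720) = 31887/948 = 31887*(1/948) = 10629/316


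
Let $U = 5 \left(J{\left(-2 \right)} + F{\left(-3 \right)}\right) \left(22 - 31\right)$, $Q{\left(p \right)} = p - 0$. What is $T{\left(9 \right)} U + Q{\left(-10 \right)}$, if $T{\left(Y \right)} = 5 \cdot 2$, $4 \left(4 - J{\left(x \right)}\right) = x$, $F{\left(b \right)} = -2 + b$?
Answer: $215$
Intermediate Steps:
$J{\left(x \right)} = 4 - \frac{x}{4}$
$T{\left(Y \right)} = 10$
$Q{\left(p \right)} = p$ ($Q{\left(p \right)} = p + 0 = p$)
$U = \frac{45}{2}$ ($U = 5 \left(\left(4 - - \frac{1}{2}\right) - 5\right) \left(22 - 31\right) = 5 \left(\left(4 + \frac{1}{2}\right) - 5\right) \left(-9\right) = 5 \left(\frac{9}{2} - 5\right) \left(-9\right) = 5 \left(\left(- \frac{1}{2}\right) \left(-9\right)\right) = 5 \cdot \frac{9}{2} = \frac{45}{2} \approx 22.5$)
$T{\left(9 \right)} U + Q{\left(-10 \right)} = 10 \cdot \frac{45}{2} - 10 = 225 - 10 = 215$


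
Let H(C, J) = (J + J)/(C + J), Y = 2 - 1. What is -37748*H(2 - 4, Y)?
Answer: 75496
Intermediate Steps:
Y = 1
H(C, J) = 2*J/(C + J) (H(C, J) = (2*J)/(C + J) = 2*J/(C + J))
-37748*H(2 - 4, Y) = -75496/((2 - 4) + 1) = -75496/(-2 + 1) = -75496/(-1) = -75496*(-1) = -37748*(-2) = 75496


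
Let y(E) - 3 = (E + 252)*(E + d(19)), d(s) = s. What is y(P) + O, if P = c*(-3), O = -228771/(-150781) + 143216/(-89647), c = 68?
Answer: -119992065471098/13517064307 ≈ -8877.1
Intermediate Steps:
O = -1085617859/13517064307 (O = -228771*(-1/150781) + 143216*(-1/89647) = 228771/150781 - 143216/89647 = -1085617859/13517064307 ≈ -0.080315)
P = -204 (P = 68*(-3) = -204)
y(E) = 3 + (19 + E)*(252 + E) (y(E) = 3 + (E + 252)*(E + 19) = 3 + (252 + E)*(19 + E) = 3 + (19 + E)*(252 + E))
y(P) + O = (4791 + (-204)² + 271*(-204)) - 1085617859/13517064307 = (4791 + 41616 - 55284) - 1085617859/13517064307 = -8877 - 1085617859/13517064307 = -119992065471098/13517064307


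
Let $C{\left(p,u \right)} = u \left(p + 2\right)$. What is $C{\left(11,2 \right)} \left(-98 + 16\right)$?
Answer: $-2132$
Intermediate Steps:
$C{\left(p,u \right)} = u \left(2 + p\right)$
$C{\left(11,2 \right)} \left(-98 + 16\right) = 2 \left(2 + 11\right) \left(-98 + 16\right) = 2 \cdot 13 \left(-82\right) = 26 \left(-82\right) = -2132$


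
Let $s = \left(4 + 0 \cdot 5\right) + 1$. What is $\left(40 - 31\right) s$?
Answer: $45$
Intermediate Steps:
$s = 5$ ($s = \left(4 + 0\right) + 1 = 4 + 1 = 5$)
$\left(40 - 31\right) s = \left(40 - 31\right) 5 = 9 \cdot 5 = 45$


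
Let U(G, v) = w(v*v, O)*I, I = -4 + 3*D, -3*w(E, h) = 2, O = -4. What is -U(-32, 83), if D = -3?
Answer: -26/3 ≈ -8.6667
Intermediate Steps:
w(E, h) = -2/3 (w(E, h) = -1/3*2 = -2/3)
I = -13 (I = -4 + 3*(-3) = -4 - 9 = -13)
U(G, v) = 26/3 (U(G, v) = -2/3*(-13) = 26/3)
-U(-32, 83) = -1*26/3 = -26/3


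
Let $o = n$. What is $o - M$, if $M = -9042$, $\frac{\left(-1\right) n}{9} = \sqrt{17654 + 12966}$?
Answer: $9042 - 18 \sqrt{7655} \approx 7467.1$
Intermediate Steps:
$n = - 18 \sqrt{7655}$ ($n = - 9 \sqrt{17654 + 12966} = - 9 \sqrt{30620} = - 9 \cdot 2 \sqrt{7655} = - 18 \sqrt{7655} \approx -1574.9$)
$o = - 18 \sqrt{7655} \approx -1574.9$
$o - M = - 18 \sqrt{7655} - -9042 = - 18 \sqrt{7655} + 9042 = 9042 - 18 \sqrt{7655}$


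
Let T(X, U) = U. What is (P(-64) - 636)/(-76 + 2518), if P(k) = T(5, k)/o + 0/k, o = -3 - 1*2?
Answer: -1558/6105 ≈ -0.25520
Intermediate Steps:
o = -5 (o = -3 - 2 = -5)
P(k) = -k/5 (P(k) = k/(-5) + 0/k = k*(-1/5) + 0 = -k/5 + 0 = -k/5)
(P(-64) - 636)/(-76 + 2518) = (-1/5*(-64) - 636)/(-76 + 2518) = (64/5 - 636)/2442 = -3116/5*1/2442 = -1558/6105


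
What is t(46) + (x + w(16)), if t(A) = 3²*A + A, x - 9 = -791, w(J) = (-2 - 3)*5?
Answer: -347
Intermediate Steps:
w(J) = -25 (w(J) = -5*5 = -25)
x = -782 (x = 9 - 791 = -782)
t(A) = 10*A (t(A) = 9*A + A = 10*A)
t(46) + (x + w(16)) = 10*46 + (-782 - 25) = 460 - 807 = -347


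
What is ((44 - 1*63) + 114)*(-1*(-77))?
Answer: 7315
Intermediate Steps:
((44 - 1*63) + 114)*(-1*(-77)) = ((44 - 63) + 114)*77 = (-19 + 114)*77 = 95*77 = 7315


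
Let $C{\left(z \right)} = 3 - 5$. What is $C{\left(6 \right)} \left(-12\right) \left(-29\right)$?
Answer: $-696$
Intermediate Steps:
$C{\left(z \right)} = -2$
$C{\left(6 \right)} \left(-12\right) \left(-29\right) = \left(-2\right) \left(-12\right) \left(-29\right) = 24 \left(-29\right) = -696$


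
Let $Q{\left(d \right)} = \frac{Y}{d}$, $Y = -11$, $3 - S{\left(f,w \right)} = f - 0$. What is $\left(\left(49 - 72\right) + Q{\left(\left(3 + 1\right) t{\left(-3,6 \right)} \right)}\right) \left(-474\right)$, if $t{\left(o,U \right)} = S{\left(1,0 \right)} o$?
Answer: $\frac{42739}{4} \approx 10685.0$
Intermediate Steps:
$S{\left(f,w \right)} = 3 - f$ ($S{\left(f,w \right)} = 3 - \left(f - 0\right) = 3 - \left(f + 0\right) = 3 - f$)
$t{\left(o,U \right)} = 2 o$ ($t{\left(o,U \right)} = \left(3 - 1\right) o = 2 o$)
$Q{\left(d \right)} = - \frac{11}{d}$
$\left(\left(49 - 72\right) + Q{\left(\left(3 + 1\right) t{\left(-3,6 \right)} \right)}\right) \left(-474\right) = \left(\left(49 - 72\right) - \frac{11}{\left(3 + 1\right) 2 \left(-3\right)}\right) \left(-474\right) = \left(\left(49 - 72\right) - \frac{11}{4 \left(-6\right)}\right) \left(-474\right) = \left(-23 - \frac{11}{-24}\right) \left(-474\right) = \left(-23 - - \frac{11}{24}\right) \left(-474\right) = \left(-23 + \frac{11}{24}\right) \left(-474\right) = \left(- \frac{541}{24}\right) \left(-474\right) = \frac{42739}{4}$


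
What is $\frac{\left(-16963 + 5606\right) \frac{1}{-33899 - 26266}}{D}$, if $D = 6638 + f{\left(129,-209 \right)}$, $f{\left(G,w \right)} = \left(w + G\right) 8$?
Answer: $\frac{11357}{360869670} \approx 3.1471 \cdot 10^{-5}$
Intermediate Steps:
$f{\left(G,w \right)} = 8 G + 8 w$ ($f{\left(G,w \right)} = \left(G + w\right) 8 = 8 G + 8 w$)
$D = 5998$ ($D = 6638 + \left(8 \cdot 129 + 8 \left(-209\right)\right) = 6638 + \left(1032 - 1672\right) = 6638 - 640 = 5998$)
$\frac{\left(-16963 + 5606\right) \frac{1}{-33899 - 26266}}{D} = \frac{\left(-16963 + 5606\right) \frac{1}{-33899 - 26266}}{5998} = - \frac{11357}{-60165} \cdot \frac{1}{5998} = \left(-11357\right) \left(- \frac{1}{60165}\right) \frac{1}{5998} = \frac{11357}{60165} \cdot \frac{1}{5998} = \frac{11357}{360869670}$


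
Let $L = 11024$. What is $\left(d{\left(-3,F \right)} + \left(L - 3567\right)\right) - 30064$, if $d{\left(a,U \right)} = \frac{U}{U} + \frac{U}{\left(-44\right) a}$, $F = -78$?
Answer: $- \frac{497345}{22} \approx -22607.0$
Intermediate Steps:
$d{\left(a,U \right)} = 1 - \frac{U}{44 a}$ ($d{\left(a,U \right)} = 1 + U \left(- \frac{1}{44 a}\right) = 1 - \frac{U}{44 a}$)
$\left(d{\left(-3,F \right)} + \left(L - 3567\right)\right) - 30064 = \left(\frac{-3 - - \frac{39}{22}}{-3} + \left(11024 - 3567\right)\right) - 30064 = \left(- \frac{-3 + \frac{39}{22}}{3} + 7457\right) - 30064 = \left(\left(- \frac{1}{3}\right) \left(- \frac{27}{22}\right) + 7457\right) - 30064 = \left(\frac{9}{22} + 7457\right) - 30064 = \frac{164063}{22} - 30064 = - \frac{497345}{22}$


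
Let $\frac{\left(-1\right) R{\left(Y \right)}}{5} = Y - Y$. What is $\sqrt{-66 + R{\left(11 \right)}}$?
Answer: $i \sqrt{66} \approx 8.124 i$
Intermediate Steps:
$R{\left(Y \right)} = 0$ ($R{\left(Y \right)} = - 5 \left(Y - Y\right) = \left(-5\right) 0 = 0$)
$\sqrt{-66 + R{\left(11 \right)}} = \sqrt{-66 + 0} = \sqrt{-66} = i \sqrt{66}$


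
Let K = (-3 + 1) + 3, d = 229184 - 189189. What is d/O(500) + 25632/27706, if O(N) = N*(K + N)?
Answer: 752891747/694035300 ≈ 1.0848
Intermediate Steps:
d = 39995
K = 1 (K = -2 + 3 = 1)
O(N) = N*(1 + N)
d/O(500) + 25632/27706 = 39995/((500*(1 + 500))) + 25632/27706 = 39995/((500*501)) + 25632*(1/27706) = 39995/250500 + 12816/13853 = 39995*(1/250500) + 12816/13853 = 7999/50100 + 12816/13853 = 752891747/694035300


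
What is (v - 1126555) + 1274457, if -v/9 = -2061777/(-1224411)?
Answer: 60358093243/408137 ≈ 1.4789e+5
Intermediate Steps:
v = -6185331/408137 (v = -(-18555993)/(-1224411) = -(-18555993)*(-1)/1224411 = -9*687259/408137 = -6185331/408137 ≈ -15.155)
(v - 1126555) + 1274457 = (-6185331/408137 - 1126555) + 1274457 = -459794963366/408137 + 1274457 = 60358093243/408137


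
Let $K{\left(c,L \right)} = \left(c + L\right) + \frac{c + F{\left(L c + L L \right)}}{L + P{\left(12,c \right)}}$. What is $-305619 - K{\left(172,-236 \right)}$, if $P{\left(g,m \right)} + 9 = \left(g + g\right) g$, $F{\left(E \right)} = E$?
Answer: $- \frac{13154141}{43} \approx -3.0591 \cdot 10^{5}$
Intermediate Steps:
$P{\left(g,m \right)} = -9 + 2 g^{2}$ ($P{\left(g,m \right)} = -9 + \left(g + g\right) g = -9 + 2 g g = -9 + 2 g^{2}$)
$K{\left(c,L \right)} = L + c + \frac{c + L^{2} + L c}{279 + L}$ ($K{\left(c,L \right)} = \left(c + L\right) + \frac{c + \left(L c + L L\right)}{L - \left(9 - 2 \cdot 12^{2}\right)} = \left(L + c\right) + \frac{c + \left(L c + L^{2}\right)}{L + \left(-9 + 2 \cdot 144\right)} = \left(L + c\right) + \frac{c + \left(L^{2} + L c\right)}{L + \left(-9 + 288\right)} = \left(L + c\right) + \frac{c + L^{2} + L c}{L + 279} = \left(L + c\right) + \frac{c + L^{2} + L c}{279 + L} = L + c + \frac{c + L^{2} + L c}{279 + L}$)
$-305619 - K{\left(172,-236 \right)} = -305619 - \frac{2 \left(-236\right)^{2} + 279 \left(-236\right) + 280 \cdot 172 + 2 \left(-236\right) 172}{279 - 236} = -305619 - \frac{2 \cdot 55696 - 65844 + 48160 - 81184}{43} = -305619 - \frac{111392 - 65844 + 48160 - 81184}{43} = -305619 - \frac{1}{43} \cdot 12524 = -305619 - \frac{12524}{43} = - \frac{13154141}{43}$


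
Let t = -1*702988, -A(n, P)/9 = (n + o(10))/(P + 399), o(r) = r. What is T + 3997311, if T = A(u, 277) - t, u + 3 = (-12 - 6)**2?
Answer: 3177399145/676 ≈ 4.7003e+6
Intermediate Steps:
u = 321 (u = -3 + (-12 - 6)**2 = -3 + (-18)**2 = -3 + 324 = 321)
A(n, P) = -9*(10 + n)/(399 + P) (A(n, P) = -9*(n + 10)/(P + 399) = -9*(10 + n)/(399 + P))
t = -702988
T = 475216909/676 (T = 9*(-10 - 1*321)/(399 + 277) - 1*(-702988) = 9*(-10 - 321)/676 + 702988 = 9*(1/676)*(-331) + 702988 = -2979/676 + 702988 = 475216909/676 ≈ 7.0298e+5)
T + 3997311 = 475216909/676 + 3997311 = 3177399145/676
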